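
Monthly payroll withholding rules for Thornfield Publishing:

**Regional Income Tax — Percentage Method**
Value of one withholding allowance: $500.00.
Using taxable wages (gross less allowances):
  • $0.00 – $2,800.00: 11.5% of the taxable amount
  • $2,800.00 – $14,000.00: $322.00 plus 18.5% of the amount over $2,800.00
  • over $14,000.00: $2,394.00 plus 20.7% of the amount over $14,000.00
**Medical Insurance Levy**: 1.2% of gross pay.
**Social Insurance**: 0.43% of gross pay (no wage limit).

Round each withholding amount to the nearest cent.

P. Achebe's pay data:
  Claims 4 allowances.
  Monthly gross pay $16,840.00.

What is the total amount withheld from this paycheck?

Regional Income Tax: taxable = $16,840.00 − 4×$500.00 = $14,840.00
  $2,394.00 + 20.7% × ($14,840.00 − $14,000.00) = $2,394.00 + 20.7% × $840.00 = $2,567.88
Medical Insurance Levy: 1.2% × $16,840.00 = $202.08
Social Insurance: 0.43% × $16,840.00 = $72.41
Total: $2,567.88 + $202.08 + $72.41 = $2,842.37

$2,842.37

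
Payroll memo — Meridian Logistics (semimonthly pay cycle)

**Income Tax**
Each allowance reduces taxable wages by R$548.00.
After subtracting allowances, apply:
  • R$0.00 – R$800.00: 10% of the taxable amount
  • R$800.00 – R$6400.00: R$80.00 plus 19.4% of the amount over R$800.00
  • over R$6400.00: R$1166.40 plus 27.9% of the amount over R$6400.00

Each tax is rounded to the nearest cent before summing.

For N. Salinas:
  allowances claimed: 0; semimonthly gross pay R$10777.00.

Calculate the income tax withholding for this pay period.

R$2387.58

Income Tax: taxable = R$10777.00
  R$1166.40 + 27.9% × (R$10777.00 − R$6400.00) = R$1166.40 + 27.9% × R$4377.00 = R$2387.58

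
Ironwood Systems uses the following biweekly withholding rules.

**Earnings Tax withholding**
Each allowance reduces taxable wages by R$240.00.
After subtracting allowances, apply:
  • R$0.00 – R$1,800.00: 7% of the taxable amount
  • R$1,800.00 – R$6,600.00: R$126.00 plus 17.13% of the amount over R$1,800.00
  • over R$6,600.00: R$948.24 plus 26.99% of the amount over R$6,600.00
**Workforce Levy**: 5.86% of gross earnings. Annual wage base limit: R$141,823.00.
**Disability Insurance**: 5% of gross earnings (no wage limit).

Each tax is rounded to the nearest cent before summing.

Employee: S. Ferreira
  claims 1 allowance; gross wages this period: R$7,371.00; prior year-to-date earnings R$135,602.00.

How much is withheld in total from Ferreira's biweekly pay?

R$1,824.66

Earnings Tax: taxable = R$7,371.00 − 1×R$240.00 = R$7,131.00
  R$948.24 + 26.99% × (R$7,131.00 − R$6,600.00) = R$948.24 + 26.99% × R$531.00 = R$1,091.56
Workforce Levy: cap R$141,823.00 − YTD R$135,602.00 = R$6,221.00 subject; 5.86% × R$6,221.00 = R$364.55
Disability Insurance: 5% × R$7,371.00 = R$368.55
Total: R$1,091.56 + R$364.55 + R$368.55 = R$1,824.66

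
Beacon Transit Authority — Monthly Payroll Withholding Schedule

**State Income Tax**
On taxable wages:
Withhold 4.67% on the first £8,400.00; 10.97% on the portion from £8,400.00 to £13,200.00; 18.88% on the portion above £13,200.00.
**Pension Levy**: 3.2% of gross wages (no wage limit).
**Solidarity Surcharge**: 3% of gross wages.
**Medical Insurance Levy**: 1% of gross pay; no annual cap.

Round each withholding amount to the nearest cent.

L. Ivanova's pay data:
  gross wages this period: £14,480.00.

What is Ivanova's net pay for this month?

£12,276.94

State Income Tax: taxable = £14,480.00
  £918.84 + 18.88% × (£14,480.00 − £13,200.00) = £918.84 + 18.88% × £1,280.00 = £1,160.50
Pension Levy: 3.2% × £14,480.00 = £463.36
Solidarity Surcharge: 3% × £14,480.00 = £434.40
Medical Insurance Levy: 1% × £14,480.00 = £144.80
Total withheld: £1,160.50 + £463.36 + £434.40 + £144.80 = £2,203.06
Net pay: £14,480.00 − £2,203.06 = £12,276.94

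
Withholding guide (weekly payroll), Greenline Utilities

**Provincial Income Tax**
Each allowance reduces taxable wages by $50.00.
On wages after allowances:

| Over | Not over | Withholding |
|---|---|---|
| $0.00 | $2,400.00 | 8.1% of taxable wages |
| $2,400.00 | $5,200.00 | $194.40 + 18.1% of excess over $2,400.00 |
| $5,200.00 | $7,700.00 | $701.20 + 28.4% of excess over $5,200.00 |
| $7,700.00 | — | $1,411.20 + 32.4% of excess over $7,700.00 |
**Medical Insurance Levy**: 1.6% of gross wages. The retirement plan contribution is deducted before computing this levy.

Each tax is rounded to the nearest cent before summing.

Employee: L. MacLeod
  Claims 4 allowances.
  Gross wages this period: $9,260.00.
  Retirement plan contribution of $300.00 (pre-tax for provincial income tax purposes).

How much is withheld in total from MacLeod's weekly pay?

$1,898.00

Provincial Income Tax: taxable = $9,260.00 − $300.00 − 4×$50.00 = $8,760.00
  $1,411.20 + 32.4% × ($8,760.00 − $7,700.00) = $1,411.20 + 32.4% × $1,060.00 = $1,754.64
Medical Insurance Levy: 1.6% × $8,960.00 = $143.36
Total: $1,754.64 + $143.36 = $1,898.00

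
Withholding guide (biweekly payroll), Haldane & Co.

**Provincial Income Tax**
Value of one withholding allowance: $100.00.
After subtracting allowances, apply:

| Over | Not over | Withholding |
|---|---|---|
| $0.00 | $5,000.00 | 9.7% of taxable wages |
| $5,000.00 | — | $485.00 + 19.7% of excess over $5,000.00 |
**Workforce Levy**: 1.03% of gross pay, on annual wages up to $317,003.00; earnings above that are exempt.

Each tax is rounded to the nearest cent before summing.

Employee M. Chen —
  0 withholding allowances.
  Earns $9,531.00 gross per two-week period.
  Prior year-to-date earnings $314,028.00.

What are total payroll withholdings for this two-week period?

Provincial Income Tax: taxable = $9,531.00
  $485.00 + 19.7% × ($9,531.00 − $5,000.00) = $485.00 + 19.7% × $4,531.00 = $1,377.61
Workforce Levy: cap $317,003.00 − YTD $314,028.00 = $2,975.00 subject; 1.03% × $2,975.00 = $30.64
Total: $1,377.61 + $30.64 = $1,408.25

$1,408.25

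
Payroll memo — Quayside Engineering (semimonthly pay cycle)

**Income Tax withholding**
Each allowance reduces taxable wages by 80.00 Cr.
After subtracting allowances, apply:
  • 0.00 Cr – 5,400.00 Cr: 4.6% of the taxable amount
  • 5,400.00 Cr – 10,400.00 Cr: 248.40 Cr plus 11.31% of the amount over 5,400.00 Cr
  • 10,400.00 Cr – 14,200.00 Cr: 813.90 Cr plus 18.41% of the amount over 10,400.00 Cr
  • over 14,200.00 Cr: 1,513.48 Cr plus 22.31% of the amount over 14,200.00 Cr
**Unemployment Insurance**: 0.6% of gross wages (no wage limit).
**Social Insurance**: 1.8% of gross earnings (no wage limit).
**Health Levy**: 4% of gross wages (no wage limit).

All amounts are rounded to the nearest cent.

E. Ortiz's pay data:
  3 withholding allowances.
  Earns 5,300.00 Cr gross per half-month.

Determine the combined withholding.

571.96 Cr

Income Tax: taxable = 5,300.00 Cr − 3×80.00 Cr = 5,060.00 Cr
  4.6% × 5,060.00 Cr = 232.76 Cr
Unemployment Insurance: 0.6% × 5,300.00 Cr = 31.80 Cr
Social Insurance: 1.8% × 5,300.00 Cr = 95.40 Cr
Health Levy: 4% × 5,300.00 Cr = 212.00 Cr
Total: 232.76 Cr + 31.80 Cr + 95.40 Cr + 212.00 Cr = 571.96 Cr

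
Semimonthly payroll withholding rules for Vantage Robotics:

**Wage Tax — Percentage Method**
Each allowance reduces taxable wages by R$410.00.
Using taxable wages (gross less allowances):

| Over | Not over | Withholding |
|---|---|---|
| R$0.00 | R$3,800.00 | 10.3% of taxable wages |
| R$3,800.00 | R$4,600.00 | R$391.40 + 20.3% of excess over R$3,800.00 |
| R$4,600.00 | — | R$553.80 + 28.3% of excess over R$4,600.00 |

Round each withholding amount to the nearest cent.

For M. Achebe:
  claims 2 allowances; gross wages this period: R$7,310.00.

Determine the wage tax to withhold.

Wage Tax: taxable = R$7,310.00 − 2×R$410.00 = R$6,490.00
  R$553.80 + 28.3% × (R$6,490.00 − R$4,600.00) = R$553.80 + 28.3% × R$1,890.00 = R$1,088.67

R$1,088.67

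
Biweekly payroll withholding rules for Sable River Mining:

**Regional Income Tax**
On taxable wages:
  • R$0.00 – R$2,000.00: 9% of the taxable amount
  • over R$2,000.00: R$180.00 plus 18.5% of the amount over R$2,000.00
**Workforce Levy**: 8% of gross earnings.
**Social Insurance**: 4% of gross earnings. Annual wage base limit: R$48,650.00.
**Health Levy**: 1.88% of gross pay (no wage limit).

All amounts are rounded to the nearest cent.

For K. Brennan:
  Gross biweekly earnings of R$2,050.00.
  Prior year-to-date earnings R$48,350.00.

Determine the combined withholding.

Regional Income Tax: taxable = R$2,050.00
  R$180.00 + 18.5% × (R$2,050.00 − R$2,000.00) = R$180.00 + 18.5% × R$50.00 = R$189.25
Workforce Levy: 8% × R$2,050.00 = R$164.00
Social Insurance: cap R$48,650.00 − YTD R$48,350.00 = R$300.00 subject; 4% × R$300.00 = R$12.00
Health Levy: 1.88% × R$2,050.00 = R$38.54
Total: R$189.25 + R$164.00 + R$12.00 + R$38.54 = R$403.79

R$403.79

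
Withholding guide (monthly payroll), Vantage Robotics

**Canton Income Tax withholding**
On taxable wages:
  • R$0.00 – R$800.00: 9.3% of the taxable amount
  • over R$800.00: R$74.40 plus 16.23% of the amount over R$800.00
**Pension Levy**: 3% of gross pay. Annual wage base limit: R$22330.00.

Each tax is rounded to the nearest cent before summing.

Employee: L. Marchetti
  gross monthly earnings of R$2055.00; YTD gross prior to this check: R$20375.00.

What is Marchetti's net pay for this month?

R$1718.26

Canton Income Tax: taxable = R$2055.00
  R$74.40 + 16.23% × (R$2055.00 − R$800.00) = R$74.40 + 16.23% × R$1255.00 = R$278.09
Pension Levy: cap R$22330.00 − YTD R$20375.00 = R$1955.00 subject; 3% × R$1955.00 = R$58.65
Total withheld: R$278.09 + R$58.65 = R$336.74
Net pay: R$2055.00 − R$336.74 = R$1718.26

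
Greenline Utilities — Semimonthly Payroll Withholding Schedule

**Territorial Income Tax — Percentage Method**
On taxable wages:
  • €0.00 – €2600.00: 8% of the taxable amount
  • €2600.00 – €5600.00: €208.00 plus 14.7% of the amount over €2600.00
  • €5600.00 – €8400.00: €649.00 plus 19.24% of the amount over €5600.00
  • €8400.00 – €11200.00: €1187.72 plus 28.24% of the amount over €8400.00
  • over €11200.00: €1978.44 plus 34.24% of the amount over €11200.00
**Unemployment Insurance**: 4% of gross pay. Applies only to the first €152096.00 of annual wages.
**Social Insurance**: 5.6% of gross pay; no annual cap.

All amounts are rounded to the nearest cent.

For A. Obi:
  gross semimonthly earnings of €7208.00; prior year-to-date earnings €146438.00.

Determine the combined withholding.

Territorial Income Tax: taxable = €7208.00
  €649.00 + 19.24% × (€7208.00 − €5600.00) = €649.00 + 19.24% × €1608.00 = €958.38
Unemployment Insurance: cap €152096.00 − YTD €146438.00 = €5658.00 subject; 4% × €5658.00 = €226.32
Social Insurance: 5.6% × €7208.00 = €403.65
Total: €958.38 + €226.32 + €403.65 = €1588.35

€1588.35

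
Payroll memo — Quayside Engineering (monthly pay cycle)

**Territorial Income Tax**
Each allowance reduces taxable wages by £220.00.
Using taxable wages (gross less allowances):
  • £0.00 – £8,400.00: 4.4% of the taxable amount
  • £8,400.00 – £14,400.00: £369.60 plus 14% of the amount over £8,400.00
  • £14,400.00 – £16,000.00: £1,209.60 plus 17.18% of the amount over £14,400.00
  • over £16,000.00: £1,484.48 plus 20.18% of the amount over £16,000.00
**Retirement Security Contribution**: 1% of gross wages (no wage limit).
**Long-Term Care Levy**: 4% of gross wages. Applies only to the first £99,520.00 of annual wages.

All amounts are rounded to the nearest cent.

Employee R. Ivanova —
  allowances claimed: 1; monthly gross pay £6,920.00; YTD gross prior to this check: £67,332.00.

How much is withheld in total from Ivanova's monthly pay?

Territorial Income Tax: taxable = £6,920.00 − 1×£220.00 = £6,700.00
  4.4% × £6,700.00 = £294.80
Retirement Security Contribution: 1% × £6,920.00 = £69.20
Long-Term Care Levy: 4% × £6,920.00 = £276.80
Total: £294.80 + £69.20 + £276.80 = £640.80

£640.80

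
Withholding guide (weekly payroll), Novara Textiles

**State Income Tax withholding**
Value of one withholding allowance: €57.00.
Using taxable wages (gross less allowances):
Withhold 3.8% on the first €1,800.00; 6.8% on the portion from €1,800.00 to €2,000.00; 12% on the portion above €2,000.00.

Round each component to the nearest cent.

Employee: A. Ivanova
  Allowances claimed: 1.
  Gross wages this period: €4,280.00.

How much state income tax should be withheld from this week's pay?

State Income Tax: taxable = €4,280.00 − 1×€57.00 = €4,223.00
  €82.00 + 12% × (€4,223.00 − €2,000.00) = €82.00 + 12% × €2,223.00 = €348.76

€348.76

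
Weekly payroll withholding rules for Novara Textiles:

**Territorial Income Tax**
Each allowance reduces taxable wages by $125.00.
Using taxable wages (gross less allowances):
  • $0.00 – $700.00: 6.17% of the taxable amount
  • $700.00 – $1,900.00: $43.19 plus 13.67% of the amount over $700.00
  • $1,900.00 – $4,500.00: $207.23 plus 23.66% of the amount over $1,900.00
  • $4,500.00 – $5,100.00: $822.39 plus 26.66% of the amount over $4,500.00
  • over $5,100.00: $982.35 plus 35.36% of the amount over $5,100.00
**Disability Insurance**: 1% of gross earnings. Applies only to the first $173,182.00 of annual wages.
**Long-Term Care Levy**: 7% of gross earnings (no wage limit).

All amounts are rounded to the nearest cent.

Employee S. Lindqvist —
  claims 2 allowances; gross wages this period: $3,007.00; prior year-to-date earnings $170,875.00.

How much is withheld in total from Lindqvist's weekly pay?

Territorial Income Tax: taxable = $3,007.00 − 2×$125.00 = $2,757.00
  $207.23 + 23.66% × ($2,757.00 − $1,900.00) = $207.23 + 23.66% × $857.00 = $410.00
Disability Insurance: cap $173,182.00 − YTD $170,875.00 = $2,307.00 subject; 1% × $2,307.00 = $23.07
Long-Term Care Levy: 7% × $3,007.00 = $210.49
Total: $410.00 + $23.07 + $210.49 = $643.56

$643.56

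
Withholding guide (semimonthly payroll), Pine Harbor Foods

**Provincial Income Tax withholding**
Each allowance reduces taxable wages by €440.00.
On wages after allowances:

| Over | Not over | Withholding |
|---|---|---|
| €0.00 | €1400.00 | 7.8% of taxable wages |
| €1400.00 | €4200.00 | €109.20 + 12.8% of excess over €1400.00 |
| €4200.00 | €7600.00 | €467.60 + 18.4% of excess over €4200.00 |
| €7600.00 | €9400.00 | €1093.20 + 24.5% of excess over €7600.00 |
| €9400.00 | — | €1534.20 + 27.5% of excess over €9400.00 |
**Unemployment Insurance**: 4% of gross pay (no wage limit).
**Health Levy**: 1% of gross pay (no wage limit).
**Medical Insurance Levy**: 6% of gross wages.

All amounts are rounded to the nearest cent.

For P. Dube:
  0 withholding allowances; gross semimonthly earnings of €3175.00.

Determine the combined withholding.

Provincial Income Tax: taxable = €3175.00
  €109.20 + 12.8% × (€3175.00 − €1400.00) = €109.20 + 12.8% × €1775.00 = €336.40
Unemployment Insurance: 4% × €3175.00 = €127.00
Health Levy: 1% × €3175.00 = €31.75
Medical Insurance Levy: 6% × €3175.00 = €190.50
Total: €336.40 + €127.00 + €31.75 + €190.50 = €685.65

€685.65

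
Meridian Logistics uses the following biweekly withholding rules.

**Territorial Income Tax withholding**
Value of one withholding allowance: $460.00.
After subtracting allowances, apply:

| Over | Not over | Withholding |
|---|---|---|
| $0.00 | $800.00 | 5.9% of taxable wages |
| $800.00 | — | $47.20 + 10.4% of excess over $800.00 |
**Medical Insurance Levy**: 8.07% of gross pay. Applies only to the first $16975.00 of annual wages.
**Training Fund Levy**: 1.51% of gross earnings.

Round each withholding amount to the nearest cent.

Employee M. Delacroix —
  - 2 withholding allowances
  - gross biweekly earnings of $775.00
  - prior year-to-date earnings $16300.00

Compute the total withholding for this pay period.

Territorial Income Tax: taxable = $775.00 − 2×$460.00 = $-145.00
  Taxable ≤ 0 → $0.00
Medical Insurance Levy: cap $16975.00 − YTD $16300.00 = $675.00 subject; 8.07% × $675.00 = $54.47
Training Fund Levy: 1.51% × $775.00 = $11.70
Total: $0.00 + $54.47 + $11.70 = $66.17

$66.17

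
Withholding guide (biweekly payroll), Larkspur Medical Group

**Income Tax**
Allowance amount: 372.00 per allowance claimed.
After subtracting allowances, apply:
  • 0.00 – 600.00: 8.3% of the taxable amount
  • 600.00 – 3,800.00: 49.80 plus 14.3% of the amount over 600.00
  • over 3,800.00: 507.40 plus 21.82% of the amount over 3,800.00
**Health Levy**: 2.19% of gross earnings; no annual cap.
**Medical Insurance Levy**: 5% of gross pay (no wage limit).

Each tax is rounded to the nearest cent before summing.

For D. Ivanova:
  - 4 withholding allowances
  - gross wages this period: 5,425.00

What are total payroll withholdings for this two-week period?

927.35

Income Tax: taxable = 5,425.00 − 4×372.00 = 3,937.00
  507.40 + 21.82% × (3,937.00 − 3,800.00) = 507.40 + 21.82% × 137.00 = 537.29
Health Levy: 2.19% × 5,425.00 = 118.81
Medical Insurance Levy: 5% × 5,425.00 = 271.25
Total: 537.29 + 118.81 + 271.25 = 927.35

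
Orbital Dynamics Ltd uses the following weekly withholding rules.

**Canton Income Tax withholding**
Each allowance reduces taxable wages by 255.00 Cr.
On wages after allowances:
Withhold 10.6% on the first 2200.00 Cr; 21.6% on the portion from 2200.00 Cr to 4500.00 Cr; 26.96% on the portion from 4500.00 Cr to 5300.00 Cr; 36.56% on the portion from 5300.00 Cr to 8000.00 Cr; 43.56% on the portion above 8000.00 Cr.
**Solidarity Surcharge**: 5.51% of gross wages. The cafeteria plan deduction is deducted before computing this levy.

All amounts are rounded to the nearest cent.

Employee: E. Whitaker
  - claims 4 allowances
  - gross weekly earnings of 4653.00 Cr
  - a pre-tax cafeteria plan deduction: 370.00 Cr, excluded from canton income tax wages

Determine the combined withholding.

698.80 Cr

Canton Income Tax: taxable = 4653.00 Cr − 370.00 Cr − 4×255.00 Cr = 3263.00 Cr
  233.20 Cr + 21.6% × (3263.00 Cr − 2200.00 Cr) = 233.20 Cr + 21.6% × 1063.00 Cr = 462.81 Cr
Solidarity Surcharge: 5.51% × 4283.00 Cr = 235.99 Cr
Total: 462.81 Cr + 235.99 Cr = 698.80 Cr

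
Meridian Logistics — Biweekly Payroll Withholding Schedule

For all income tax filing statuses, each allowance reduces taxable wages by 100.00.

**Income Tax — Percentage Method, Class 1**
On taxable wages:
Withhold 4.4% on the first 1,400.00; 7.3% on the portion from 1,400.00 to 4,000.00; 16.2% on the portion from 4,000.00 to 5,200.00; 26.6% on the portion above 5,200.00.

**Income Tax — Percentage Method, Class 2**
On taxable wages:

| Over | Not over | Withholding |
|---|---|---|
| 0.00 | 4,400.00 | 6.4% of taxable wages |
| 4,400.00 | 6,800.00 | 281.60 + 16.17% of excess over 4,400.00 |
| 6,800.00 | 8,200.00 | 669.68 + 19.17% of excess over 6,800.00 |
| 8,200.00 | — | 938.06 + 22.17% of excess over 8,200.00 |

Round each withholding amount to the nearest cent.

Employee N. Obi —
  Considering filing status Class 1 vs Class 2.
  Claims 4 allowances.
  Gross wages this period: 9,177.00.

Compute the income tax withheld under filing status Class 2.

1,065.98

Income Tax (Class 2): taxable = 9,177.00 − 4×100.00 = 8,777.00
  938.06 + 22.17% × (8,777.00 − 8,200.00) = 938.06 + 22.17% × 577.00 = 1,065.98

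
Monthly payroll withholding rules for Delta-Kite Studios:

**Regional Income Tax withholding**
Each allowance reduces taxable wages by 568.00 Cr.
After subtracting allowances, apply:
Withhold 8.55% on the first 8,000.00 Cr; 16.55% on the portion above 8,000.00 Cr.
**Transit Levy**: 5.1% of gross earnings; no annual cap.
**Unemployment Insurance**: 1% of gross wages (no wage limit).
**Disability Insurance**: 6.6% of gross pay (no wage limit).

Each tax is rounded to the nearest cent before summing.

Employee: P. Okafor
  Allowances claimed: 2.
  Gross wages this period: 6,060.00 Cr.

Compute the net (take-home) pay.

4,869.38 Cr

Regional Income Tax: taxable = 6,060.00 Cr − 2×568.00 Cr = 4,924.00 Cr
  8.55% × 4,924.00 Cr = 421.00 Cr
Transit Levy: 5.1% × 6,060.00 Cr = 309.06 Cr
Unemployment Insurance: 1% × 6,060.00 Cr = 60.60 Cr
Disability Insurance: 6.6% × 6,060.00 Cr = 399.96 Cr
Total withheld: 421.00 Cr + 309.06 Cr + 60.60 Cr + 399.96 Cr = 1,190.62 Cr
Net pay: 6,060.00 Cr − 1,190.62 Cr = 4,869.38 Cr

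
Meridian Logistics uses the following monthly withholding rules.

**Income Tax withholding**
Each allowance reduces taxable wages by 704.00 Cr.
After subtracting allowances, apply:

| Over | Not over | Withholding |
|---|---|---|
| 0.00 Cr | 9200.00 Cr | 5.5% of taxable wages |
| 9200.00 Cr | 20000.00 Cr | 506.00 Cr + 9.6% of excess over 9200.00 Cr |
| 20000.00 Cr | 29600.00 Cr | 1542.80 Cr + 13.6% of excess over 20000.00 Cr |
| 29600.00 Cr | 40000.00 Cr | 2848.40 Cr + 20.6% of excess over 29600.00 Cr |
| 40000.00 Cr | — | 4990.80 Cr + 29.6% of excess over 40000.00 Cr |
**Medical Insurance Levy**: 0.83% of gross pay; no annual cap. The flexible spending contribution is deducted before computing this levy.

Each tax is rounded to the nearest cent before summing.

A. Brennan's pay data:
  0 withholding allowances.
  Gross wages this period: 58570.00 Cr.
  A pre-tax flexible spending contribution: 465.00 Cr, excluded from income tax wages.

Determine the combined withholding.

10832.15 Cr

Income Tax: taxable = 58570.00 Cr − 465.00 Cr = 58105.00 Cr
  4990.80 Cr + 29.6% × (58105.00 Cr − 40000.00 Cr) = 4990.80 Cr + 29.6% × 18105.00 Cr = 10349.88 Cr
Medical Insurance Levy: 0.83% × 58105.00 Cr = 482.27 Cr
Total: 10349.88 Cr + 482.27 Cr = 10832.15 Cr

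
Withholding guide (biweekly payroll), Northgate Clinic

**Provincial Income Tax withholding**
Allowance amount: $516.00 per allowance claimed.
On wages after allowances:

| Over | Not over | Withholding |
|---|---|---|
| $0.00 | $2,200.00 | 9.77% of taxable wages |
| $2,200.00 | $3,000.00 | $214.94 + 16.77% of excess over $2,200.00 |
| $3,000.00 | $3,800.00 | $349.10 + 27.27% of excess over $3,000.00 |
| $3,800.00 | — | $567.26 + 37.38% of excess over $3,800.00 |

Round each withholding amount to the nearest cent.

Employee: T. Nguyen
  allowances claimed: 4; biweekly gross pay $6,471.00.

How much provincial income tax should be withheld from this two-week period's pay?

$794.16

Provincial Income Tax: taxable = $6,471.00 − 4×$516.00 = $4,407.00
  $567.26 + 37.38% × ($4,407.00 − $3,800.00) = $567.26 + 37.38% × $607.00 = $794.16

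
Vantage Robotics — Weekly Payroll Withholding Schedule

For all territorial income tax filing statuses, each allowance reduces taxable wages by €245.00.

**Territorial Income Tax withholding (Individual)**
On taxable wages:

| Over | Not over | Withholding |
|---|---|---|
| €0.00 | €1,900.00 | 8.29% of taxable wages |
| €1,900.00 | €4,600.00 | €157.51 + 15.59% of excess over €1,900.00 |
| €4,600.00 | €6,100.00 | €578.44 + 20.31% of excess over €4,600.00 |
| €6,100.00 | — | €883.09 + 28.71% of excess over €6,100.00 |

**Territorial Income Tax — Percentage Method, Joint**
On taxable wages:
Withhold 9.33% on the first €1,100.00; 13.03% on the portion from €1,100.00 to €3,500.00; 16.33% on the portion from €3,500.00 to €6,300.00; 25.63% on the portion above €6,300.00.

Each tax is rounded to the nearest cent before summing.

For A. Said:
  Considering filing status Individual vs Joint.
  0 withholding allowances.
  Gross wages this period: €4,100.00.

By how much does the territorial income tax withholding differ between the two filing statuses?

€12.84

Territorial Income Tax (Individual): taxable = €4,100.00
  €157.51 + 15.59% × (€4,100.00 − €1,900.00) = €157.51 + 15.59% × €2,200.00 = €500.49
Territorial Income Tax (Joint): taxable = €4,100.00
  €415.35 + 16.33% × (€4,100.00 − €3,500.00) = €415.35 + 16.33% × €600.00 = €513.33
Difference: |€500.49 − €513.33| = €12.84 (higher under Joint)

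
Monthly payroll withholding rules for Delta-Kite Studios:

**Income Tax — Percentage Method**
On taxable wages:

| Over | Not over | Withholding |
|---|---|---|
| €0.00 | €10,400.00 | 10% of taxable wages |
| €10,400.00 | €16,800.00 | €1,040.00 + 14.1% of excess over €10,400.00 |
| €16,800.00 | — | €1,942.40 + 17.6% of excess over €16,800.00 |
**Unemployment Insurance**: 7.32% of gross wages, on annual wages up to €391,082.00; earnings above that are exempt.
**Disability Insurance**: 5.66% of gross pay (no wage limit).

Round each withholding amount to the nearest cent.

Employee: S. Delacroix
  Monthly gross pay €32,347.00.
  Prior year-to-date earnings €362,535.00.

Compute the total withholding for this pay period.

Income Tax: taxable = €32,347.00
  €1,942.40 + 17.6% × (€32,347.00 − €16,800.00) = €1,942.40 + 17.6% × €15,547.00 = €4,678.67
Unemployment Insurance: cap €391,082.00 − YTD €362,535.00 = €28,547.00 subject; 7.32% × €28,547.00 = €2,089.64
Disability Insurance: 5.66% × €32,347.00 = €1,830.84
Total: €4,678.67 + €2,089.64 + €1,830.84 = €8,599.15

€8,599.15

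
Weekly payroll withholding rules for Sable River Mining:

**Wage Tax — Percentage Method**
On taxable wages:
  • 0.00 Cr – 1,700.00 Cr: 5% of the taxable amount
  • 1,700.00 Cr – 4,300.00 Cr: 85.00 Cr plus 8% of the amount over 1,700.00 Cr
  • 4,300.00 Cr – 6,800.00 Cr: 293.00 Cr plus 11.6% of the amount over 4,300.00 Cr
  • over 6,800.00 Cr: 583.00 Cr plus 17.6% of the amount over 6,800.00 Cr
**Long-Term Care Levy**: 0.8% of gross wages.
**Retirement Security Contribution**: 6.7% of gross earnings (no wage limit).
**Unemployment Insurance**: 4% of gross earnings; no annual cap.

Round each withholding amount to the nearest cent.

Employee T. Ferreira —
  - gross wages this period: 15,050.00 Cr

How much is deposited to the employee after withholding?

Wage Tax: taxable = 15,050.00 Cr
  583.00 Cr + 17.6% × (15,050.00 Cr − 6,800.00 Cr) = 583.00 Cr + 17.6% × 8,250.00 Cr = 2,035.00 Cr
Long-Term Care Levy: 0.8% × 15,050.00 Cr = 120.40 Cr
Retirement Security Contribution: 6.7% × 15,050.00 Cr = 1,008.35 Cr
Unemployment Insurance: 4% × 15,050.00 Cr = 602.00 Cr
Total withheld: 2,035.00 Cr + 120.40 Cr + 1,008.35 Cr + 602.00 Cr = 3,765.75 Cr
Net pay: 15,050.00 Cr − 3,765.75 Cr = 11,284.25 Cr

11,284.25 Cr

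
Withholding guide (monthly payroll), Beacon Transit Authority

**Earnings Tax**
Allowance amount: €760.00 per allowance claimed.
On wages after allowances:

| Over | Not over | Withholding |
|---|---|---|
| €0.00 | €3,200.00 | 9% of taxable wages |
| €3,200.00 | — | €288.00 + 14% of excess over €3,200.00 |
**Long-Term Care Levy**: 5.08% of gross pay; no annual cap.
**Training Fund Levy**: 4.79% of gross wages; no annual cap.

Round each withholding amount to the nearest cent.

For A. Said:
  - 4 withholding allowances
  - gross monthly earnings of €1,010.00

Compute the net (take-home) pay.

Earnings Tax: taxable = €1,010.00 − 4×€760.00 = €-2,030.00
  Taxable ≤ 0 → €0.00
Long-Term Care Levy: 5.08% × €1,010.00 = €51.31
Training Fund Levy: 4.79% × €1,010.00 = €48.38
Total withheld: €0.00 + €51.31 + €48.38 = €99.69
Net pay: €1,010.00 − €99.69 = €910.31

€910.31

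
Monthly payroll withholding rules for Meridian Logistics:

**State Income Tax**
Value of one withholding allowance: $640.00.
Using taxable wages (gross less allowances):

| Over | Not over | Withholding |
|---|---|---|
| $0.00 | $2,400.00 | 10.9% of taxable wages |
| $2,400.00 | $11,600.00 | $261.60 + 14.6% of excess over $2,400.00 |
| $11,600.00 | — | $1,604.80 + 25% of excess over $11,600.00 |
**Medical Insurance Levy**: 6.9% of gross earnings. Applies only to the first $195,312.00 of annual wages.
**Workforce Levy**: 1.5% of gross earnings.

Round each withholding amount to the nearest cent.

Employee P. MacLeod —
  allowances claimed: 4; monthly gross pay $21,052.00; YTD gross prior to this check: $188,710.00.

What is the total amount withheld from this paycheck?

$4,099.12

State Income Tax: taxable = $21,052.00 − 4×$640.00 = $18,492.00
  $1,604.80 + 25% × ($18,492.00 − $11,600.00) = $1,604.80 + 25% × $6,892.00 = $3,327.80
Medical Insurance Levy: cap $195,312.00 − YTD $188,710.00 = $6,602.00 subject; 6.9% × $6,602.00 = $455.54
Workforce Levy: 1.5% × $21,052.00 = $315.78
Total: $3,327.80 + $455.54 + $315.78 = $4,099.12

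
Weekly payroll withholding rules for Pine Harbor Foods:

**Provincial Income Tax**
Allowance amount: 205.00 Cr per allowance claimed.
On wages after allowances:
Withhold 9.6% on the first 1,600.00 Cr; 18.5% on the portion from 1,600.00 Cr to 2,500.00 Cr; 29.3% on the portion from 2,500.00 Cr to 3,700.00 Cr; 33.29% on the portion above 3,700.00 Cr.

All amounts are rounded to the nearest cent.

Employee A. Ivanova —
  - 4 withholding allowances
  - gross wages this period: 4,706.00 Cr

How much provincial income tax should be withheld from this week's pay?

Provincial Income Tax: taxable = 4,706.00 Cr − 4×205.00 Cr = 3,886.00 Cr
  671.70 Cr + 33.29% × (3,886.00 Cr − 3,700.00 Cr) = 671.70 Cr + 33.29% × 186.00 Cr = 733.62 Cr

733.62 Cr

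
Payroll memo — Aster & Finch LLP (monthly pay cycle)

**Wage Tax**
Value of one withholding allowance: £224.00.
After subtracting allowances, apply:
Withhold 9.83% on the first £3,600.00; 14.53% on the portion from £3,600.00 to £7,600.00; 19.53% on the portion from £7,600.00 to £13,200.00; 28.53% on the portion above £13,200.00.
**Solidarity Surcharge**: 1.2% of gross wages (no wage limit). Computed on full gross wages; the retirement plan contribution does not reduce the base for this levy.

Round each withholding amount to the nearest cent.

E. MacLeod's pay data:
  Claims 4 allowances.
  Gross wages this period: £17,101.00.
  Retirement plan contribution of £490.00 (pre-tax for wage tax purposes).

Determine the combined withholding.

Wage Tax: taxable = £17,101.00 − £490.00 − 4×£224.00 = £15,715.00
  £2,028.76 + 28.53% × (£15,715.00 − £13,200.00) = £2,028.76 + 28.53% × £2,515.00 = £2,746.29
Solidarity Surcharge: 1.2% × £17,101.00 = £205.21
Total: £2,746.29 + £205.21 = £2,951.50

£2,951.50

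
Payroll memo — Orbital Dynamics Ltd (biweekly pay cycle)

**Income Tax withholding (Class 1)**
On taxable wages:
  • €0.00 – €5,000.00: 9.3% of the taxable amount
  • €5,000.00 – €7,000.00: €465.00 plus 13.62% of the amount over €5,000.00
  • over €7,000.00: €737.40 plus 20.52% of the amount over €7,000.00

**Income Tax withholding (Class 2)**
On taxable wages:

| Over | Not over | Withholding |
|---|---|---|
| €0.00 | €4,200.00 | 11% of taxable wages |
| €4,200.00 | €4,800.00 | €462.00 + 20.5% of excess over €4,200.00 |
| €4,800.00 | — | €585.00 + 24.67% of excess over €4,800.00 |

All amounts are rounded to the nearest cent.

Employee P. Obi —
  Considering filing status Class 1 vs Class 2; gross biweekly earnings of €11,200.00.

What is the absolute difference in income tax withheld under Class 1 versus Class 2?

Income Tax (Class 1): taxable = €11,200.00
  €737.40 + 20.52% × (€11,200.00 − €7,000.00) = €737.40 + 20.52% × €4,200.00 = €1,599.24
Income Tax (Class 2): taxable = €11,200.00
  €585.00 + 24.67% × (€11,200.00 − €4,800.00) = €585.00 + 24.67% × €6,400.00 = €2,163.88
Difference: |€1,599.24 − €2,163.88| = €564.64 (higher under Class 2)

€564.64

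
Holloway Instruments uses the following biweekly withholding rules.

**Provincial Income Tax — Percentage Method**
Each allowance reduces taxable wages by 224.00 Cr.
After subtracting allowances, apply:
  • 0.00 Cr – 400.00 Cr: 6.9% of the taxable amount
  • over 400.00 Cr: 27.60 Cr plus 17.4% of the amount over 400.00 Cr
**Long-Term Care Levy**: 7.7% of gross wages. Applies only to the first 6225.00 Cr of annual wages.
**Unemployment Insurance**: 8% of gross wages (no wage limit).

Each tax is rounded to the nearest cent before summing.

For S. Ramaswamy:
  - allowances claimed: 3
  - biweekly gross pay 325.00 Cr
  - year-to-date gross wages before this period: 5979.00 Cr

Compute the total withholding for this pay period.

44.94 Cr

Provincial Income Tax: taxable = 325.00 Cr − 3×224.00 Cr = -347.00 Cr
  Taxable ≤ 0 → 0.00 Cr
Long-Term Care Levy: cap 6225.00 Cr − YTD 5979.00 Cr = 246.00 Cr subject; 7.7% × 246.00 Cr = 18.94 Cr
Unemployment Insurance: 8% × 325.00 Cr = 26.00 Cr
Total: 0.00 Cr + 18.94 Cr + 26.00 Cr = 44.94 Cr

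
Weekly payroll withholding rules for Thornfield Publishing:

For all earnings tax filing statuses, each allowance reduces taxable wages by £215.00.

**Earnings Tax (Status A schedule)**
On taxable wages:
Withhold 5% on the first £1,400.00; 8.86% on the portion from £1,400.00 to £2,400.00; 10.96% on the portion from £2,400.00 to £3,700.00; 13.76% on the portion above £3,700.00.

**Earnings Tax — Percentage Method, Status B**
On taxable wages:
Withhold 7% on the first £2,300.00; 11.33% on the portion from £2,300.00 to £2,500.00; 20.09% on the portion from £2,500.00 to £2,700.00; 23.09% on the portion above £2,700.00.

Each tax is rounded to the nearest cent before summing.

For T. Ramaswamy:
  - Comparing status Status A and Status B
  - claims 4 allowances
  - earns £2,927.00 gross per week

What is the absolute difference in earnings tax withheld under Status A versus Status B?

Earnings Tax (Status A): taxable = £2,927.00 − 4×£215.00 = £2,067.00
  £70.00 + 8.86% × (£2,067.00 − £1,400.00) = £70.00 + 8.86% × £667.00 = £129.10
Earnings Tax (Status B): taxable = £2,927.00 − 4×£215.00 = £2,067.00
  7% × £2,067.00 = £144.69
Difference: |£129.10 − £144.69| = £15.59 (higher under Status B)

£15.59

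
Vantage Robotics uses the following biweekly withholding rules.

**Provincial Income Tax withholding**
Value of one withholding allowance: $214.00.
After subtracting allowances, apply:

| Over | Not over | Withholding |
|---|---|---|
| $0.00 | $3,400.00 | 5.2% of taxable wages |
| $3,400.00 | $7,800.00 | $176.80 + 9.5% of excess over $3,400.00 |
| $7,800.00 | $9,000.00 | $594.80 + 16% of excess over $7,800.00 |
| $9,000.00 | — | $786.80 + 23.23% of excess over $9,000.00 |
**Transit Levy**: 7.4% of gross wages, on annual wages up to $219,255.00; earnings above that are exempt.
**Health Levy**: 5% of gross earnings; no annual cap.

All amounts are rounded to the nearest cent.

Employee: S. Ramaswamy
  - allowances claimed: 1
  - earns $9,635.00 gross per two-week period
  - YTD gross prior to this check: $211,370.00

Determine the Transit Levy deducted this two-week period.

Transit Levy: cap $219,255.00 − YTD $211,370.00 = $7,885.00 subject; 7.4% × $7,885.00 = $583.49

$583.49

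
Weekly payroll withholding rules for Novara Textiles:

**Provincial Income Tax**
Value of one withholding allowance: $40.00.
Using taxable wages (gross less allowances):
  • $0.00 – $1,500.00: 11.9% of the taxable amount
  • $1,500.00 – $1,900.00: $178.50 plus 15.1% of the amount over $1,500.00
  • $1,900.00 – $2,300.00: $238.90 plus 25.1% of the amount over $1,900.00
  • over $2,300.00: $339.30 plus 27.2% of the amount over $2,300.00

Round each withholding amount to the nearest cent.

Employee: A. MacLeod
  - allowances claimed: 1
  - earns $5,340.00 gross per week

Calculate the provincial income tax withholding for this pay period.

$1,155.30

Provincial Income Tax: taxable = $5,340.00 − 1×$40.00 = $5,300.00
  $339.30 + 27.2% × ($5,300.00 − $2,300.00) = $339.30 + 27.2% × $3,000.00 = $1,155.30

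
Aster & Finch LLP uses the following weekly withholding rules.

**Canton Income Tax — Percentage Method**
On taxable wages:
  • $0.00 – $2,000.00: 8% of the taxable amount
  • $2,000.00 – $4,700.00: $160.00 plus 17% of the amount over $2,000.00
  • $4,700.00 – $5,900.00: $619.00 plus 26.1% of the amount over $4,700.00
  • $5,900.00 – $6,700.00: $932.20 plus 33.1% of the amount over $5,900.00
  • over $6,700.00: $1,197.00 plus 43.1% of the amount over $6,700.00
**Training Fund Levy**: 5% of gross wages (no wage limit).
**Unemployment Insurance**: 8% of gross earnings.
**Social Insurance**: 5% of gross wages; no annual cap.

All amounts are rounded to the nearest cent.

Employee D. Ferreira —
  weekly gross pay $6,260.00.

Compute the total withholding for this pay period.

$2,178.16

Canton Income Tax: taxable = $6,260.00
  $932.20 + 33.1% × ($6,260.00 − $5,900.00) = $932.20 + 33.1% × $360.00 = $1,051.36
Training Fund Levy: 5% × $6,260.00 = $313.00
Unemployment Insurance: 8% × $6,260.00 = $500.80
Social Insurance: 5% × $6,260.00 = $313.00
Total: $1,051.36 + $313.00 + $500.80 + $313.00 = $2,178.16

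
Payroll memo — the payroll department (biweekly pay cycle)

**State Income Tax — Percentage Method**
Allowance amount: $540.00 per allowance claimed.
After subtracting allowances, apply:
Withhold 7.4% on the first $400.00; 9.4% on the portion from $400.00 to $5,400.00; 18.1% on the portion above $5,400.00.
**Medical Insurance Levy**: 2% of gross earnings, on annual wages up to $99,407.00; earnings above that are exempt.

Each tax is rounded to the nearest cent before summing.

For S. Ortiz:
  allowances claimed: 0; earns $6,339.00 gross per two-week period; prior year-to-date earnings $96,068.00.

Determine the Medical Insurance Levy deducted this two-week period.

$66.78

Medical Insurance Levy: cap $99,407.00 − YTD $96,068.00 = $3,339.00 subject; 2% × $3,339.00 = $66.78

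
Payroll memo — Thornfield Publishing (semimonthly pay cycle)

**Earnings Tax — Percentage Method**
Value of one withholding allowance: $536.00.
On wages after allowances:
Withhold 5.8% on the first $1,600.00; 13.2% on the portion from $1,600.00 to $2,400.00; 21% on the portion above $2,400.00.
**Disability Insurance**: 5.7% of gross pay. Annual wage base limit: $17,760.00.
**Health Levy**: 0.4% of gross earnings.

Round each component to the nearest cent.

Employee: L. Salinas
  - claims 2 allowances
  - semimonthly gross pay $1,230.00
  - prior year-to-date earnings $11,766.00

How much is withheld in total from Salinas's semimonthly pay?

$84.19

Earnings Tax: taxable = $1,230.00 − 2×$536.00 = $158.00
  5.8% × $158.00 = $9.16
Disability Insurance: 5.7% × $1,230.00 = $70.11
Health Levy: 0.4% × $1,230.00 = $4.92
Total: $9.16 + $70.11 + $4.92 = $84.19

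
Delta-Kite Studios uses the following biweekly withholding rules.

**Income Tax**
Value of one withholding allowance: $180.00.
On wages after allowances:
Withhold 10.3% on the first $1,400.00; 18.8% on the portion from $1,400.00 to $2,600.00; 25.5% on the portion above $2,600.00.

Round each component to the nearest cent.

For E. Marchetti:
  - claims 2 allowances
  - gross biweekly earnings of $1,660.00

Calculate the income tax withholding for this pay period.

$133.90

Income Tax: taxable = $1,660.00 − 2×$180.00 = $1,300.00
  10.3% × $1,300.00 = $133.90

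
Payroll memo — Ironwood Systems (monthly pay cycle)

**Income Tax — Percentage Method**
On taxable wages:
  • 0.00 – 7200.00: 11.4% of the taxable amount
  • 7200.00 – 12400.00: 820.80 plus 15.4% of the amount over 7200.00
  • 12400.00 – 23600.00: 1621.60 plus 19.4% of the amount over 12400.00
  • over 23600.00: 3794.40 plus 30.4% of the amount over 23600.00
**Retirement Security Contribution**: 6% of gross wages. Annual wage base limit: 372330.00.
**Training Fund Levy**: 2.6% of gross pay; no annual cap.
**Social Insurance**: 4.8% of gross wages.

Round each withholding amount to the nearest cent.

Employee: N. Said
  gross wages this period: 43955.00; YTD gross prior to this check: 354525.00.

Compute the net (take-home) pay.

Income Tax: taxable = 43955.00
  3794.40 + 30.4% × (43955.00 − 23600.00) = 3794.40 + 30.4% × 20355.00 = 9982.32
Retirement Security Contribution: cap 372330.00 − YTD 354525.00 = 17805.00 subject; 6% × 17805.00 = 1068.30
Training Fund Levy: 2.6% × 43955.00 = 1142.83
Social Insurance: 4.8% × 43955.00 = 2109.84
Total withheld: 9982.32 + 1068.30 + 1142.83 + 2109.84 = 14303.29
Net pay: 43955.00 − 14303.29 = 29651.71

29651.71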